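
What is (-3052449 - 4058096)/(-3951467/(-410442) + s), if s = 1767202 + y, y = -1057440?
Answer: -2918466310890/291320086271 ≈ -10.018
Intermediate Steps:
s = 709762 (s = 1767202 - 1057440 = 709762)
(-3052449 - 4058096)/(-3951467/(-410442) + s) = (-3052449 - 4058096)/(-3951467/(-410442) + 709762) = -7110545/(-3951467*(-1/410442) + 709762) = -7110545/(3951467/410442 + 709762) = -7110545/291320086271/410442 = -7110545*410442/291320086271 = -2918466310890/291320086271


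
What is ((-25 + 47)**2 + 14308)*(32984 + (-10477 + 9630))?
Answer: 475370504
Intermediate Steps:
((-25 + 47)**2 + 14308)*(32984 + (-10477 + 9630)) = (22**2 + 14308)*(32984 - 847) = (484 + 14308)*32137 = 14792*32137 = 475370504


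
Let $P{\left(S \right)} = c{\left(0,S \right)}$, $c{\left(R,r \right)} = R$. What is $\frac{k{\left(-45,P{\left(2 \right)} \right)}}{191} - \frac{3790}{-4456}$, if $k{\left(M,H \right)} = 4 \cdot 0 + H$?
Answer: $\frac{1895}{2228} \approx 0.85054$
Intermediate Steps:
$P{\left(S \right)} = 0$
$k{\left(M,H \right)} = H$ ($k{\left(M,H \right)} = 0 + H = H$)
$\frac{k{\left(-45,P{\left(2 \right)} \right)}}{191} - \frac{3790}{-4456} = \frac{0}{191} - \frac{3790}{-4456} = 0 \cdot \frac{1}{191} - - \frac{1895}{2228} = 0 + \frac{1895}{2228} = \frac{1895}{2228}$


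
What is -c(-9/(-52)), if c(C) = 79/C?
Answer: -4108/9 ≈ -456.44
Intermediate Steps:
-c(-9/(-52)) = -79/((-9/(-52))) = -79/((-9*(-1/52))) = -79/9/52 = -79*52/9 = -1*4108/9 = -4108/9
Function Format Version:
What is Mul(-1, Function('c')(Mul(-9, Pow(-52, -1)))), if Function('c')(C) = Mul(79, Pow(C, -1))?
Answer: Rational(-4108, 9) ≈ -456.44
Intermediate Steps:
Mul(-1, Function('c')(Mul(-9, Pow(-52, -1)))) = Mul(-1, Mul(79, Pow(Mul(-9, Pow(-52, -1)), -1))) = Mul(-1, Mul(79, Pow(Mul(-9, Rational(-1, 52)), -1))) = Mul(-1, Mul(79, Pow(Rational(9, 52), -1))) = Mul(-1, Mul(79, Rational(52, 9))) = Mul(-1, Rational(4108, 9)) = Rational(-4108, 9)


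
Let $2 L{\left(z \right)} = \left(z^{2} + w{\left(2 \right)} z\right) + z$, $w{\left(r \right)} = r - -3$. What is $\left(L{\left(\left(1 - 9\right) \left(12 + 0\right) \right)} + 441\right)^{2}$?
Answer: $22667121$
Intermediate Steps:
$w{\left(r \right)} = 3 + r$ ($w{\left(r \right)} = r + 3 = 3 + r$)
$L{\left(z \right)} = \frac{z^{2}}{2} + 3 z$ ($L{\left(z \right)} = \frac{\left(z^{2} + \left(3 + 2\right) z\right) + z}{2} = \frac{\left(z^{2} + 5 z\right) + z}{2} = \frac{z^{2} + 6 z}{2} = \frac{z^{2}}{2} + 3 z$)
$\left(L{\left(\left(1 - 9\right) \left(12 + 0\right) \right)} + 441\right)^{2} = \left(\frac{\left(1 - 9\right) \left(12 + 0\right) \left(6 + \left(1 - 9\right) \left(12 + 0\right)\right)}{2} + 441\right)^{2} = \left(\frac{\left(-8\right) 12 \left(6 - 96\right)}{2} + 441\right)^{2} = \left(\frac{1}{2} \left(-96\right) \left(6 - 96\right) + 441\right)^{2} = \left(\frac{1}{2} \left(-96\right) \left(-90\right) + 441\right)^{2} = \left(4320 + 441\right)^{2} = 4761^{2} = 22667121$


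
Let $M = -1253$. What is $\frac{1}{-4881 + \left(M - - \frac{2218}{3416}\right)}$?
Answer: $- \frac{1708}{10475763} \approx -0.00016304$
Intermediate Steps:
$\frac{1}{-4881 + \left(M - - \frac{2218}{3416}\right)} = \frac{1}{-4881 - \left(1253 - \frac{2218}{3416}\right)} = \frac{1}{-4881 - \left(1253 - \frac{1109}{1708}\right)} = \frac{1}{-4881 - \frac{2139015}{1708}} = \frac{1}{- \frac{10475763}{1708}} = - \frac{1708}{10475763}$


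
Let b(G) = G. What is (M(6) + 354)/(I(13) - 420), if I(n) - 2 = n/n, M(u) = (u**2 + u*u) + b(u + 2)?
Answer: -434/417 ≈ -1.0408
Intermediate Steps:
M(u) = 2 + u + 2*u**2 (M(u) = (u**2 + u*u) + (u + 2) = (u**2 + u**2) + (2 + u) = 2*u**2 + (2 + u) = 2 + u + 2*u**2)
I(n) = 3 (I(n) = 2 + n/n = 2 + 1 = 3)
(M(6) + 354)/(I(13) - 420) = ((2 + 6 + 2*6**2) + 354)/(3 - 420) = ((2 + 6 + 2*36) + 354)/(-417) = ((2 + 6 + 72) + 354)*(-1/417) = (80 + 354)*(-1/417) = 434*(-1/417) = -434/417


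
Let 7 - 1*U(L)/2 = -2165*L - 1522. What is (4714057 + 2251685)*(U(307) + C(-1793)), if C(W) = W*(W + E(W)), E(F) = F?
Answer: 54068549142972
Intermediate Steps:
U(L) = 3058 + 4330*L (U(L) = 14 - 2*(-2165*L - 1522) = 14 - 2*(-1522 - 2165*L) = 14 + (3044 + 4330*L) = 3058 + 4330*L)
C(W) = 2*W² (C(W) = W*(W + W) = W*(2*W) = 2*W²)
(4714057 + 2251685)*(U(307) + C(-1793)) = (4714057 + 2251685)*((3058 + 4330*307) + 2*(-1793)²) = 6965742*((3058 + 1329310) + 2*3214849) = 6965742*(1332368 + 6429698) = 6965742*7762066 = 54068549142972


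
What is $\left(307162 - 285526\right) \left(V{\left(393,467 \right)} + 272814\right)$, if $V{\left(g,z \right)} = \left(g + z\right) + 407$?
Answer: $5930016516$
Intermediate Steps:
$V{\left(g,z \right)} = 407 + g + z$
$\left(307162 - 285526\right) \left(V{\left(393,467 \right)} + 272814\right) = \left(307162 - 285526\right) \left(\left(407 + 393 + 467\right) + 272814\right) = 21636 \left(1267 + 272814\right) = 21636 \cdot 274081 = 5930016516$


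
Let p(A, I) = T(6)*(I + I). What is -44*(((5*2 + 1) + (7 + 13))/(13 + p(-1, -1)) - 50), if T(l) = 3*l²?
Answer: 447964/203 ≈ 2206.7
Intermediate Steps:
p(A, I) = 216*I (p(A, I) = (3*6²)*(I + I) = (3*36)*(2*I) = 108*(2*I) = 216*I)
-44*(((5*2 + 1) + (7 + 13))/(13 + p(-1, -1)) - 50) = -44*(((5*2 + 1) + (7 + 13))/(13 + 216*(-1)) - 50) = -44*(((10 + 1) + 20)/(13 - 216) - 50) = -44*((11 + 20)/(-203) - 50) = -44*(31*(-1/203) - 50) = -44*(-31/203 - 50) = -44*(-10181/203) = 447964/203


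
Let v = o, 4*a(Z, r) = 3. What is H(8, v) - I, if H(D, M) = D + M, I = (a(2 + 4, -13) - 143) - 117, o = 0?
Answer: 1069/4 ≈ 267.25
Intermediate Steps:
a(Z, r) = ¾ (a(Z, r) = (¼)*3 = ¾)
v = 0
I = -1037/4 (I = (¾ - 143) - 117 = -569/4 - 117 = -1037/4 ≈ -259.25)
H(8, v) - I = (8 + 0) - 1*(-1037/4) = 8 + 1037/4 = 1069/4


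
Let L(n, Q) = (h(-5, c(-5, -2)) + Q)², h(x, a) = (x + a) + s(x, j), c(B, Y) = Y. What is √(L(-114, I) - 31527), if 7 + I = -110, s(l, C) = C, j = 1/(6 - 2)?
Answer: 3*I*√28823/4 ≈ 127.33*I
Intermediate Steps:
j = ¼ (j = 1/4 = ¼ ≈ 0.25000)
I = -117 (I = -7 - 110 = -117)
h(x, a) = ¼ + a + x (h(x, a) = (x + a) + ¼ = (a + x) + ¼ = ¼ + a + x)
L(n, Q) = (-27/4 + Q)² (L(n, Q) = ((¼ - 2 - 5) + Q)² = (-27/4 + Q)²)
√(L(-114, I) - 31527) = √((-27 + 4*(-117))²/16 - 31527) = √((-27 - 468)²/16 - 31527) = √((1/16)*(-495)² - 31527) = √((1/16)*245025 - 31527) = √(245025/16 - 31527) = √(-259407/16) = 3*I*√28823/4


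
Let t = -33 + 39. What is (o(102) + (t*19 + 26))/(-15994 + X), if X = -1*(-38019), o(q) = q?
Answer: 242/22025 ≈ 0.010988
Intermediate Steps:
t = 6
X = 38019
(o(102) + (t*19 + 26))/(-15994 + X) = (102 + (6*19 + 26))/(-15994 + 38019) = (102 + (114 + 26))/22025 = (102 + 140)*(1/22025) = 242*(1/22025) = 242/22025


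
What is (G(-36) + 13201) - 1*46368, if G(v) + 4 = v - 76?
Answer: -33283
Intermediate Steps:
G(v) = -80 + v (G(v) = -4 + (v - 76) = -4 + (-76 + v) = -80 + v)
(G(-36) + 13201) - 1*46368 = ((-80 - 36) + 13201) - 1*46368 = (-116 + 13201) - 46368 = 13085 - 46368 = -33283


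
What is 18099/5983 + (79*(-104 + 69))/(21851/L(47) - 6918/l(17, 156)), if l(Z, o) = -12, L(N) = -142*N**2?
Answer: -958314879763/540903633114 ≈ -1.7717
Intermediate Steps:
18099/5983 + (79*(-104 + 69))/(21851/L(47) - 6918/l(17, 156)) = 18099/5983 + (79*(-104 + 69))/(21851/((-142*47**2)) - 6918/(-12)) = 18099*(1/5983) + (79*(-35))/(21851/((-142*2209)) - 6918*(-1/12)) = 18099/5983 - 2765/(21851/(-313678) + 1153/2) = 18099/5983 - 2765/(21851*(-1/313678) + 1153/2) = 18099/5983 - 2765/(-21851/313678 + 1153/2) = 18099/5983 - 2765/90406758/156839 = 18099/5983 - 2765*156839/90406758 = 18099/5983 - 433659835/90406758 = -958314879763/540903633114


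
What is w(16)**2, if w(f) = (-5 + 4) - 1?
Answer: 4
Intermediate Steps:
w(f) = -2 (w(f) = -1 - 1 = -2)
w(16)**2 = (-2)**2 = 4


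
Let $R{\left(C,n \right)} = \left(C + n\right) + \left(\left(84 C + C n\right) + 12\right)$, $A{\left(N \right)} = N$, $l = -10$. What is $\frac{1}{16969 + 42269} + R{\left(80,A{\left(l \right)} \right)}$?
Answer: $\frac{355546477}{59238} \approx 6002.0$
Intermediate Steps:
$R{\left(C,n \right)} = 12 + n + 85 C + C n$ ($R{\left(C,n \right)} = \left(C + n\right) + \left(12 + 84 C + C n\right) = 12 + n + 85 C + C n$)
$\frac{1}{16969 + 42269} + R{\left(80,A{\left(l \right)} \right)} = \frac{1}{16969 + 42269} + \left(12 - 10 + 85 \cdot 80 + 80 \left(-10\right)\right) = \frac{1}{59238} + \left(12 - 10 + 6800 - 800\right) = \frac{1}{59238} + 6002 = \frac{355546477}{59238}$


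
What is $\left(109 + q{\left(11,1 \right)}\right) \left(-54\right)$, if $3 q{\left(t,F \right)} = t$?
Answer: $-6084$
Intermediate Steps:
$q{\left(t,F \right)} = \frac{t}{3}$
$\left(109 + q{\left(11,1 \right)}\right) \left(-54\right) = \left(109 + \frac{1}{3} \cdot 11\right) \left(-54\right) = \left(109 + \frac{11}{3}\right) \left(-54\right) = \frac{338}{3} \left(-54\right) = -6084$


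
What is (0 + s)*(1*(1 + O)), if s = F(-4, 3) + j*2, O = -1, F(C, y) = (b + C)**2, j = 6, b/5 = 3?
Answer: 0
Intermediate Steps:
b = 15 (b = 5*3 = 15)
F(C, y) = (15 + C)**2
s = 133 (s = (15 - 4)**2 + 6*2 = 11**2 + 12 = 121 + 12 = 133)
(0 + s)*(1*(1 + O)) = (0 + 133)*(1*(1 - 1)) = 133*(1*0) = 133*0 = 0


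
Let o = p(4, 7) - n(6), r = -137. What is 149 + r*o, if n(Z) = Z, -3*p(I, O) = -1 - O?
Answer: 1817/3 ≈ 605.67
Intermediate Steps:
p(I, O) = ⅓ + O/3 (p(I, O) = -(-1 - O)/3 = ⅓ + O/3)
o = -10/3 (o = (⅓ + (⅓)*7) - 1*6 = (⅓ + 7/3) - 6 = 8/3 - 6 = -10/3 ≈ -3.3333)
149 + r*o = 149 - 137*(-10/3) = 149 + 1370/3 = 1817/3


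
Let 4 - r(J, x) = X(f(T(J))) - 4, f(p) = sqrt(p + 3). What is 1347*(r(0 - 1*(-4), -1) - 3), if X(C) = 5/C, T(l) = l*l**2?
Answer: 6735 - 6735*sqrt(67)/67 ≈ 5912.2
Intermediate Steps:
T(l) = l**3
f(p) = sqrt(3 + p)
r(J, x) = 8 - 5/sqrt(3 + J**3) (r(J, x) = 4 - (5/(sqrt(3 + J**3)) - 4) = 4 - (5/sqrt(3 + J**3) - 4) = 4 - (-4 + 5/sqrt(3 + J**3)) = 4 + (4 - 5/sqrt(3 + J**3)) = 8 - 5/sqrt(3 + J**3))
1347*(r(0 - 1*(-4), -1) - 3) = 1347*((8 - 5/sqrt(3 + (0 - 1*(-4))**3)) - 3) = 1347*((8 - 5/sqrt(3 + (0 + 4)**3)) - 3) = 1347*((8 - 5/sqrt(3 + 4**3)) - 3) = 1347*((8 - 5/sqrt(3 + 64)) - 3) = 1347*((8 - 5*sqrt(67)/67) - 3) = 1347*(5 - 5*sqrt(67)/67) = 6735 - 6735*sqrt(67)/67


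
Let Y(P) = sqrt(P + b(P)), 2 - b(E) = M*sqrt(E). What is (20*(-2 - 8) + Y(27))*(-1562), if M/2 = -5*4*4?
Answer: 312400 - 1562*sqrt(29 + 480*sqrt(3)) ≈ 2.6658e+5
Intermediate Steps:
M = -160 (M = 2*(-5*4*4) = 2*(-20*4) = 2*(-80) = -160)
b(E) = 2 + 160*sqrt(E) (b(E) = 2 - (-160)*sqrt(E) = 2 + 160*sqrt(E))
Y(P) = sqrt(2 + P + 160*sqrt(P)) (Y(P) = sqrt(P + (2 + 160*sqrt(P))) = sqrt(2 + P + 160*sqrt(P)))
(20*(-2 - 8) + Y(27))*(-1562) = (20*(-2 - 8) + sqrt(2 + 27 + 160*sqrt(27)))*(-1562) = (20*(-10) + sqrt(2 + 27 + 160*(3*sqrt(3))))*(-1562) = (-200 + sqrt(2 + 27 + 480*sqrt(3)))*(-1562) = (-200 + sqrt(29 + 480*sqrt(3)))*(-1562) = 312400 - 1562*sqrt(29 + 480*sqrt(3))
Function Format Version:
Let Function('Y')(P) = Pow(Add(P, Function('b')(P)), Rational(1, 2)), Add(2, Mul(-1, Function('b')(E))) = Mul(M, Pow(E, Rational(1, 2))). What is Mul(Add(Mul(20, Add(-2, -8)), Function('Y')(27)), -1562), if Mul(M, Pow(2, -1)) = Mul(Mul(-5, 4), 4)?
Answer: Add(312400, Mul(-1562, Pow(Add(29, Mul(480, Pow(3, Rational(1, 2)))), Rational(1, 2)))) ≈ 2.6658e+5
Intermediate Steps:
M = -160 (M = Mul(2, Mul(Mul(-5, 4), 4)) = Mul(2, Mul(-20, 4)) = Mul(2, -80) = -160)
Function('b')(E) = Add(2, Mul(160, Pow(E, Rational(1, 2)))) (Function('b')(E) = Add(2, Mul(-1, Mul(-160, Pow(E, Rational(1, 2))))) = Add(2, Mul(160, Pow(E, Rational(1, 2)))))
Function('Y')(P) = Pow(Add(2, P, Mul(160, Pow(P, Rational(1, 2)))), Rational(1, 2)) (Function('Y')(P) = Pow(Add(P, Add(2, Mul(160, Pow(P, Rational(1, 2))))), Rational(1, 2)) = Pow(Add(2, P, Mul(160, Pow(P, Rational(1, 2)))), Rational(1, 2)))
Mul(Add(Mul(20, Add(-2, -8)), Function('Y')(27)), -1562) = Mul(Add(Mul(20, Add(-2, -8)), Pow(Add(2, 27, Mul(160, Pow(27, Rational(1, 2)))), Rational(1, 2))), -1562) = Mul(Add(Mul(20, -10), Pow(Add(2, 27, Mul(160, Mul(3, Pow(3, Rational(1, 2))))), Rational(1, 2))), -1562) = Mul(Add(-200, Pow(Add(2, 27, Mul(480, Pow(3, Rational(1, 2)))), Rational(1, 2))), -1562) = Mul(Add(-200, Pow(Add(29, Mul(480, Pow(3, Rational(1, 2)))), Rational(1, 2))), -1562) = Add(312400, Mul(-1562, Pow(Add(29, Mul(480, Pow(3, Rational(1, 2)))), Rational(1, 2))))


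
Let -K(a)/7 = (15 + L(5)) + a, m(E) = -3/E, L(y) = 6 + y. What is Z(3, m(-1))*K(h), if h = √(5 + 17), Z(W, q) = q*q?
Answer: -1638 - 63*√22 ≈ -1933.5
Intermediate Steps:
Z(W, q) = q²
h = √22 ≈ 4.6904
K(a) = -182 - 7*a (K(a) = -7*((15 + (6 + 5)) + a) = -7*((15 + 11) + a) = -7*(26 + a) = -182 - 7*a)
Z(3, m(-1))*K(h) = (-3/(-1))²*(-182 - 7*√22) = (-3*(-1))²*(-182 - 7*√22) = 3²*(-182 - 7*√22) = 9*(-182 - 7*√22) = -1638 - 63*√22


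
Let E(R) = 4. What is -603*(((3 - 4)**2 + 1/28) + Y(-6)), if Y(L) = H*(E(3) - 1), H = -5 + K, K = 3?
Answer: 83817/28 ≈ 2993.5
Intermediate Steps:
H = -2 (H = -5 + 3 = -2)
Y(L) = -6 (Y(L) = -2*(4 - 1) = -2*3 = -6)
-603*(((3 - 4)**2 + 1/28) + Y(-6)) = -603*(((3 - 4)**2 + 1/28) - 6) = -603*(((-1)**2 + 1/28) - 6) = -603*((1 + 1/28) - 6) = -603*(29/28 - 6) = -603*(-139/28) = 83817/28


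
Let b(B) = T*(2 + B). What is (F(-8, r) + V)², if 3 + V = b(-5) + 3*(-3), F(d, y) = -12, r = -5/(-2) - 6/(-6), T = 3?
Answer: 1089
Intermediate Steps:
b(B) = 6 + 3*B (b(B) = 3*(2 + B) = 6 + 3*B)
r = 7/2 (r = -5*(-½) - 6*(-⅙) = 5/2 + 1 = 7/2 ≈ 3.5000)
V = -21 (V = -3 + ((6 + 3*(-5)) + 3*(-3)) = -3 + ((6 - 15) - 9) = -3 + (-9 - 9) = -3 - 18 = -21)
(F(-8, r) + V)² = (-12 - 21)² = (-33)² = 1089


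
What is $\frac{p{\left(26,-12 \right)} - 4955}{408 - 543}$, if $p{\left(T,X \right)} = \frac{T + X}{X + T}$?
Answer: $\frac{4954}{135} \approx 36.696$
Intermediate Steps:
$p{\left(T,X \right)} = 1$ ($p{\left(T,X \right)} = \frac{T + X}{T + X} = 1$)
$\frac{p{\left(26,-12 \right)} - 4955}{408 - 543} = \frac{1 - 4955}{408 - 543} = - \frac{4954}{-135} = \left(-4954\right) \left(- \frac{1}{135}\right) = \frac{4954}{135}$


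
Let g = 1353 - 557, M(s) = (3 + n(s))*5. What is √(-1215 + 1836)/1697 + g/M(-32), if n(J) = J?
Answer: -796/145 + 3*√69/1697 ≈ -5.4750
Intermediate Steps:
M(s) = 15 + 5*s (M(s) = (3 + s)*5 = 15 + 5*s)
g = 796
√(-1215 + 1836)/1697 + g/M(-32) = √(-1215 + 1836)/1697 + 796/(15 + 5*(-32)) = √621*(1/1697) + 796/(15 - 160) = (3*√69)*(1/1697) + 796/(-145) = 3*√69/1697 + 796*(-1/145) = 3*√69/1697 - 796/145 = -796/145 + 3*√69/1697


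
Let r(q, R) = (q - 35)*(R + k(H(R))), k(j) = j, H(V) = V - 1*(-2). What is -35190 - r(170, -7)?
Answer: -33570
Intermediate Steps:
H(V) = 2 + V (H(V) = V + 2 = 2 + V)
r(q, R) = (-35 + q)*(2 + 2*R) (r(q, R) = (q - 35)*(R + (2 + R)) = (-35 + q)*(2 + 2*R))
-35190 - r(170, -7) = -35190 - (-70 - 70*(-7) + 2*170 + 2*(-7)*170) = -35190 - (-70 + 490 + 340 - 2380) = -35190 - 1*(-1620) = -35190 + 1620 = -33570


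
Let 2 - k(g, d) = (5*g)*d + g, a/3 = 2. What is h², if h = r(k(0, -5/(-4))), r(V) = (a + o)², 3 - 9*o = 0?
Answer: 130321/81 ≈ 1608.9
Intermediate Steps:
o = ⅓ (o = ⅓ - ⅑*0 = ⅓ + 0 = ⅓ ≈ 0.33333)
a = 6 (a = 3*2 = 6)
k(g, d) = 2 - g - 5*d*g (k(g, d) = 2 - ((5*g)*d + g) = 2 - (5*d*g + g) = 2 - (g + 5*d*g) = 2 + (-g - 5*d*g) = 2 - g - 5*d*g)
r(V) = 361/9 (r(V) = (6 + ⅓)² = (19/3)² = 361/9)
h = 361/9 ≈ 40.111
h² = (361/9)² = 130321/81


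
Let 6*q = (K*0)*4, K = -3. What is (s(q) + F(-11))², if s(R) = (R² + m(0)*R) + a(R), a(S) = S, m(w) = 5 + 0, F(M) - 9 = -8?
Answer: 1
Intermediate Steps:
F(M) = 1 (F(M) = 9 - 8 = 1)
m(w) = 5
q = 0 (q = (-3*0*4)/6 = (0*4)/6 = (⅙)*0 = 0)
s(R) = R² + 6*R (s(R) = (R² + 5*R) + R = R² + 6*R)
(s(q) + F(-11))² = (0*(6 + 0) + 1)² = (0*6 + 1)² = (0 + 1)² = 1² = 1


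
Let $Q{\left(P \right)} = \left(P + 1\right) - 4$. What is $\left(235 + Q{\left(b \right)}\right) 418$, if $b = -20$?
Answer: $88616$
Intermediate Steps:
$Q{\left(P \right)} = -3 + P$ ($Q{\left(P \right)} = \left(1 + P\right) - 4 = -3 + P$)
$\left(235 + Q{\left(b \right)}\right) 418 = \left(235 - 23\right) 418 = 212 \cdot 418 = 88616$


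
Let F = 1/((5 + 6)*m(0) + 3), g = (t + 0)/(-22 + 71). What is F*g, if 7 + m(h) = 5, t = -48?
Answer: 48/931 ≈ 0.051557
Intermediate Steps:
m(h) = -2 (m(h) = -7 + 5 = -2)
g = -48/49 (g = (-48 + 0)/(-22 + 71) = -48/49 ≈ -0.97959)
F = -1/19 (F = 1/((5 + 6)*(-2) + 3) = 1/(11*(-2) + 3) = 1/(-22 + 3) = 1/(-19) = -1/19 ≈ -0.052632)
F*g = -1/19*(-48/49) = 48/931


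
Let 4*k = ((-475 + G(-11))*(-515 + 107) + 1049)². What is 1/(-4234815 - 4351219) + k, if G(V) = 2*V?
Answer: 178351805531845623/17172068 ≈ 1.0386e+10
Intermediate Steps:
k = 41544630625/4 (k = ((-475 + 2*(-11))*(-515 + 107) + 1049)²/4 = ((-475 - 22)*(-408) + 1049)²/4 = (-497*(-408) + 1049)²/4 = (202776 + 1049)²/4 = (¼)*203825² = (¼)*41544630625 = 41544630625/4 ≈ 1.0386e+10)
1/(-4234815 - 4351219) + k = 1/(-4234815 - 4351219) + 41544630625/4 = 1/(-8586034) + 41544630625/4 = -1/8586034 + 41544630625/4 = 178351805531845623/17172068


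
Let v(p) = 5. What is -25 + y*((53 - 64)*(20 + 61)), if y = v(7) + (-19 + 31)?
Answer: -15172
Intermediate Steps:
y = 17 (y = 5 + (-19 + 31) = 5 + 12 = 17)
-25 + y*((53 - 64)*(20 + 61)) = -25 + 17*((53 - 64)*(20 + 61)) = -25 + 17*(-11*81) = -25 + 17*(-891) = -25 - 15147 = -15172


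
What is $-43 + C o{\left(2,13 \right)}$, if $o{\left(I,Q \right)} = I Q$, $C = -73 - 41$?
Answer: $-3007$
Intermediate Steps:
$C = -114$ ($C = -73 - 41 = -114$)
$-43 + C o{\left(2,13 \right)} = -43 - 114 \cdot 2 \cdot 13 = -43 - 2964 = -3007$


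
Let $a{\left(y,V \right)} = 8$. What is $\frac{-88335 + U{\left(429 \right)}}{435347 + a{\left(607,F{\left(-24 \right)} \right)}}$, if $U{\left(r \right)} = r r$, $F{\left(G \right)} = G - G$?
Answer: $\frac{95706}{435355} \approx 0.21983$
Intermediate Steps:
$F{\left(G \right)} = 0$
$U{\left(r \right)} = r^{2}$
$\frac{-88335 + U{\left(429 \right)}}{435347 + a{\left(607,F{\left(-24 \right)} \right)}} = \frac{-88335 + 429^{2}}{435347 + 8} = \frac{-88335 + 184041}{435355} = 95706 \cdot \frac{1}{435355} = \frac{95706}{435355}$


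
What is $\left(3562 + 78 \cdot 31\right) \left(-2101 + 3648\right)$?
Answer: $9251060$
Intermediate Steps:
$\left(3562 + 78 \cdot 31\right) \left(-2101 + 3648\right) = \left(3562 + 2418\right) 1547 = 5980 \cdot 1547 = 9251060$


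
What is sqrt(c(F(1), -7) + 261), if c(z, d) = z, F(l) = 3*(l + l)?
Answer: sqrt(267) ≈ 16.340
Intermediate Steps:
F(l) = 6*l (F(l) = 3*(2*l) = 6*l)
sqrt(c(F(1), -7) + 261) = sqrt(6*1 + 261) = sqrt(6 + 261) = sqrt(267)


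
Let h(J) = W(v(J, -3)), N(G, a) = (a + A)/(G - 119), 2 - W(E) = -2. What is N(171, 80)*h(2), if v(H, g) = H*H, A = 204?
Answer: 284/13 ≈ 21.846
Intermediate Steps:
v(H, g) = H**2
W(E) = 4 (W(E) = 2 - 1*(-2) = 2 + 2 = 4)
N(G, a) = (204 + a)/(-119 + G) (N(G, a) = (a + 204)/(G - 119) = (204 + a)/(-119 + G))
h(J) = 4
N(171, 80)*h(2) = ((204 + 80)/(-119 + 171))*4 = (284/52)*4 = ((1/52)*284)*4 = (71/13)*4 = 284/13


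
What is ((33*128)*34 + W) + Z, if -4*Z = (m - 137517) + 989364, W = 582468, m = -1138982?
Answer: 3191471/4 ≈ 7.9787e+5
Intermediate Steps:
Z = 287135/4 (Z = -((-1138982 - 137517) + 989364)/4 = -(-1276499 + 989364)/4 = -¼*(-287135) = 287135/4 ≈ 71784.)
((33*128)*34 + W) + Z = ((33*128)*34 + 582468) + 287135/4 = (4224*34 + 582468) + 287135/4 = (143616 + 582468) + 287135/4 = 726084 + 287135/4 = 3191471/4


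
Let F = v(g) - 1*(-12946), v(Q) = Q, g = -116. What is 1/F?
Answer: 1/12830 ≈ 7.7942e-5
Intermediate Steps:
F = 12830 (F = -116 - 1*(-12946) = -116 + 12946 = 12830)
1/F = 1/12830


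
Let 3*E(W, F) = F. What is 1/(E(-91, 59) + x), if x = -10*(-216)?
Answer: 3/6539 ≈ 0.00045879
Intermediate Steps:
E(W, F) = F/3
x = 2160
1/(E(-91, 59) + x) = 1/((⅓)*59 + 2160) = 1/(59/3 + 2160) = 1/(6539/3) = 3/6539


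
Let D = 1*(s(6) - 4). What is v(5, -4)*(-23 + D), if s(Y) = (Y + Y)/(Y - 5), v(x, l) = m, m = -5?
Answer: 75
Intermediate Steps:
v(x, l) = -5
s(Y) = 2*Y/(-5 + Y) (s(Y) = (2*Y)/(-5 + Y) = 2*Y/(-5 + Y))
D = 8 (D = 1*(2*6/(-5 + 6) - 4) = 1*(2*6/1 - 4) = 1*(2*6*1 - 4) = 1*(12 - 4) = 1*8 = 8)
v(5, -4)*(-23 + D) = -5*(-23 + 8) = -5*(-15) = 75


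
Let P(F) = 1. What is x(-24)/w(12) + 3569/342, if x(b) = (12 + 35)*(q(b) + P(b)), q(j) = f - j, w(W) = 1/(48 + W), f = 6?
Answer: 29901209/342 ≈ 87430.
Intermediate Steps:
q(j) = 6 - j
x(b) = 329 - 47*b (x(b) = (12 + 35)*((6 - b) + 1) = 47*(7 - b) = 329 - 47*b)
x(-24)/w(12) + 3569/342 = (329 - 47*(-24))/(1/(48 + 12)) + 3569/342 = (329 + 1128)/(1/60) + 3569*(1/342) = 1457/(1/60) + 3569/342 = 1457*60 + 3569/342 = 87420 + 3569/342 = 29901209/342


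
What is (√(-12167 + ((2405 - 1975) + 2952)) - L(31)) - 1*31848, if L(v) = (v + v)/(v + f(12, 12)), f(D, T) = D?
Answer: -1369526/43 + I*√8785 ≈ -31849.0 + 93.728*I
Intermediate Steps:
L(v) = 2*v/(12 + v) (L(v) = (v + v)/(v + 12) = (2*v)/(12 + v) = 2*v/(12 + v))
(√(-12167 + ((2405 - 1975) + 2952)) - L(31)) - 1*31848 = (√(-12167 + ((2405 - 1975) + 2952)) - 2*31/(12 + 31)) - 1*31848 = (√(-12167 + (430 + 2952)) - 2*31/43) - 31848 = (√(-12167 + 3382) - 2*31/43) - 31848 = (√(-8785) - 1*62/43) - 31848 = (I*√8785 - 62/43) - 31848 = (-62/43 + I*√8785) - 31848 = -1369526/43 + I*√8785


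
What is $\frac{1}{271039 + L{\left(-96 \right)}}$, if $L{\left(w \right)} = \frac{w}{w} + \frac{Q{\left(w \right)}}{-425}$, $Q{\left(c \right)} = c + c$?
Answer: $\frac{425}{115192192} \approx 3.6895 \cdot 10^{-6}$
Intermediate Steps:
$Q{\left(c \right)} = 2 c$
$L{\left(w \right)} = 1 - \frac{2 w}{425}$ ($L{\left(w \right)} = \frac{w}{w} + \frac{2 w}{-425} = 1 + 2 w \left(- \frac{1}{425}\right) = 1 - \frac{2 w}{425}$)
$\frac{1}{271039 + L{\left(-96 \right)}} = \frac{1}{271039 + \left(1 - - \frac{192}{425}\right)} = \frac{1}{271039 + \left(1 + \frac{192}{425}\right)} = \frac{1}{271039 + \frac{617}{425}} = \frac{1}{\frac{115192192}{425}} = \frac{425}{115192192}$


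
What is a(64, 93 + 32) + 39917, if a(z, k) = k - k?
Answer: 39917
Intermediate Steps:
a(z, k) = 0
a(64, 93 + 32) + 39917 = 0 + 39917 = 39917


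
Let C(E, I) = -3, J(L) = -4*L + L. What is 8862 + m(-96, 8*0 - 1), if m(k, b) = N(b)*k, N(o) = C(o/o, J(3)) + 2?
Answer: 8958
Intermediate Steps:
J(L) = -3*L
N(o) = -1 (N(o) = -3 + 2 = -1)
m(k, b) = -k
8862 + m(-96, 8*0 - 1) = 8862 - 1*(-96) = 8862 + 96 = 8958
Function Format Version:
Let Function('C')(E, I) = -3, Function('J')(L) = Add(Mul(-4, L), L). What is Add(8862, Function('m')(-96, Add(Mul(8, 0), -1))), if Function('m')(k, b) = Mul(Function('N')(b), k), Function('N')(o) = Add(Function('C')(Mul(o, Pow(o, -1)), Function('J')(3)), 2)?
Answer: 8958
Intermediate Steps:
Function('J')(L) = Mul(-3, L)
Function('N')(o) = -1 (Function('N')(o) = Add(-3, 2) = -1)
Function('m')(k, b) = Mul(-1, k)
Add(8862, Function('m')(-96, Add(Mul(8, 0), -1))) = Add(8862, Mul(-1, -96)) = Add(8862, 96) = 8958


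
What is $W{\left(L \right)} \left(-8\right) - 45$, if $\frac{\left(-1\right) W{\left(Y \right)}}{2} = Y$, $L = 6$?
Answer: $51$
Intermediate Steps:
$W{\left(Y \right)} = - 2 Y$
$W{\left(L \right)} \left(-8\right) - 45 = \left(-2\right) 6 \left(-8\right) - 45 = \left(-12\right) \left(-8\right) - 45 = 96 - 45 = 51$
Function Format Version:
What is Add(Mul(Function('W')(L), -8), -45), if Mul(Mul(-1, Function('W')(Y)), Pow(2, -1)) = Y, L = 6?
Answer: 51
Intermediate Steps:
Function('W')(Y) = Mul(-2, Y)
Add(Mul(Function('W')(L), -8), -45) = Add(Mul(Mul(-2, 6), -8), -45) = Add(Mul(-12, -8), -45) = Add(96, -45) = 51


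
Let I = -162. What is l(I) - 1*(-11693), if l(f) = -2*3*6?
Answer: 11657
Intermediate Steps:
l(f) = -36 (l(f) = -6*6 = -36)
l(I) - 1*(-11693) = -36 - 1*(-11693) = -36 + 11693 = 11657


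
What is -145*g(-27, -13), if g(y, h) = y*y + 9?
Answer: -107010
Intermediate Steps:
g(y, h) = 9 + y² (g(y, h) = y² + 9 = 9 + y²)
-145*g(-27, -13) = -145*(9 + (-27)²) = -145*(9 + 729) = -145*738 = -107010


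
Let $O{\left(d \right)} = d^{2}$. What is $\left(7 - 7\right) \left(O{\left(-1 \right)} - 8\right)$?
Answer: $0$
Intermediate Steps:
$\left(7 - 7\right) \left(O{\left(-1 \right)} - 8\right) = \left(7 - 7\right) \left(\left(-1\right)^{2} - 8\right) = \left(7 - 7\right) \left(1 - 8\right) = 0 \left(-7\right) = 0$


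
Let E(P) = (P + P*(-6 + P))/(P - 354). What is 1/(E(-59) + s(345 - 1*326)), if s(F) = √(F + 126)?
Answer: 448/3009 + 49*√145/3009 ≈ 0.34498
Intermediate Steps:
s(F) = √(126 + F)
E(P) = (P + P*(-6 + P))/(-354 + P)
1/(E(-59) + s(345 - 1*326)) = 1/(-59*(-5 - 59)/(-354 - 59) + √(126 + (345 - 1*326))) = 1/(-59*(-64)/(-413) + √(126 + (345 - 326))) = 1/(-59*(-1/413)*(-64) + √(126 + 19)) = 1/(-64/7 + √145)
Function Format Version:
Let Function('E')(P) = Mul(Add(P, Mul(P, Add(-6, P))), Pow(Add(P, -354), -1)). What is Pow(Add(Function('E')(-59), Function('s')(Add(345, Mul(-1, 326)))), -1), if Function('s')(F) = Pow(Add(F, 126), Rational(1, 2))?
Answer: Add(Rational(448, 3009), Mul(Rational(49, 3009), Pow(145, Rational(1, 2)))) ≈ 0.34498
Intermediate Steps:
Function('s')(F) = Pow(Add(126, F), Rational(1, 2))
Function('E')(P) = Mul(Pow(Add(-354, P), -1), Add(P, Mul(P, Add(-6, P)))) (Function('E')(P) = Mul(Add(P, Mul(P, Add(-6, P))), Pow(Add(-354, P), -1)) = Mul(Pow(Add(-354, P), -1), Add(P, Mul(P, Add(-6, P)))))
Pow(Add(Function('E')(-59), Function('s')(Add(345, Mul(-1, 326)))), -1) = Pow(Add(Mul(-59, Pow(Add(-354, -59), -1), Add(-5, -59)), Pow(Add(126, Add(345, Mul(-1, 326))), Rational(1, 2))), -1) = Pow(Add(Mul(-59, Pow(-413, -1), -64), Pow(Add(126, Add(345, -326)), Rational(1, 2))), -1) = Pow(Add(Mul(-59, Rational(-1, 413), -64), Pow(Add(126, 19), Rational(1, 2))), -1) = Pow(Add(Rational(-64, 7), Pow(145, Rational(1, 2))), -1)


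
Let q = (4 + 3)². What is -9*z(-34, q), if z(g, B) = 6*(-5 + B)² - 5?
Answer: -104499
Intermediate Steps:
q = 49 (q = 7² = 49)
z(g, B) = -5 + 6*(-5 + B)²
-9*z(-34, q) = -9*(-5 + 6*(-5 + 49)²) = -9*(-5 + 6*44²) = -9*(-5 + 6*1936) = -9*(-5 + 11616) = -9*11611 = -104499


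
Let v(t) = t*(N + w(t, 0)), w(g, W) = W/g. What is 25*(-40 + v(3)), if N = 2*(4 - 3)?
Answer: -850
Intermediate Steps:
N = 2 (N = 2*1 = 2)
v(t) = 2*t (v(t) = t*(2 + 0/t) = t*(2 + 0) = t*2 = 2*t)
25*(-40 + v(3)) = 25*(-40 + 2*3) = 25*(-40 + 6) = 25*(-34) = -850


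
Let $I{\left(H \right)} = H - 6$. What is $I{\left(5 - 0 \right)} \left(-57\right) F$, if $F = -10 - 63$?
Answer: $-4161$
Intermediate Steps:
$I{\left(H \right)} = -6 + H$
$F = -73$ ($F = -10 - 63 = -73$)
$I{\left(5 - 0 \right)} \left(-57\right) F = \left(-6 + \left(5 - 0\right)\right) \left(-57\right) \left(-73\right) = \left(-6 + \left(5 + 0\right)\right) \left(-57\right) \left(-73\right) = \left(-6 + 5\right) \left(-57\right) \left(-73\right) = \left(-1\right) \left(-57\right) \left(-73\right) = 57 \left(-73\right) = -4161$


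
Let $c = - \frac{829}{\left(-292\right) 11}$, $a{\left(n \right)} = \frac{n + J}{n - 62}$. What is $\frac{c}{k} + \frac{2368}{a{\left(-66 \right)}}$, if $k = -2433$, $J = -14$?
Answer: $\frac{148043491279}{39073980} \approx 3788.8$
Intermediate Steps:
$a{\left(n \right)} = \frac{-14 + n}{-62 + n}$ ($a{\left(n \right)} = \frac{n - 14}{n - 62} = \frac{-14 + n}{-62 + n}$)
$c = \frac{829}{3212}$ ($c = - \frac{829}{-3212} = \left(-829\right) \left(- \frac{1}{3212}\right) = \frac{829}{3212} \approx 0.25809$)
$\frac{c}{k} + \frac{2368}{a{\left(-66 \right)}} = \frac{829}{3212 \left(-2433\right)} + \frac{2368}{\frac{1}{-62 - 66} \left(-14 - 66\right)} = \frac{829}{3212} \left(- \frac{1}{2433}\right) + \frac{2368}{\frac{1}{-128} \left(-80\right)} = - \frac{829}{7814796} + \frac{2368}{\left(- \frac{1}{128}\right) \left(-80\right)} = - \frac{829}{7814796} + \frac{2368}{\frac{5}{8}} = - \frac{829}{7814796} + 2368 \cdot \frac{8}{5} = - \frac{829}{7814796} + \frac{18944}{5} = \frac{148043491279}{39073980}$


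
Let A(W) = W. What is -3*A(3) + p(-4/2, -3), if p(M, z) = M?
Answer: -11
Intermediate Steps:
-3*A(3) + p(-4/2, -3) = -3*3 - 4/2 = -9 - 4*1/2 = -9 - 2 = -11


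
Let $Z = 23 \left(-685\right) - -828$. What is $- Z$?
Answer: $14927$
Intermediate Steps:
$Z = -14927$ ($Z = -15755 + 828 = -14927$)
$- Z = \left(-1\right) \left(-14927\right) = 14927$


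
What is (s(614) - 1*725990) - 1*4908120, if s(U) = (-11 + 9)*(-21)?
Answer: -5634068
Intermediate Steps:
s(U) = 42 (s(U) = -2*(-21) = 42)
(s(614) - 1*725990) - 1*4908120 = (42 - 1*725990) - 1*4908120 = (42 - 725990) - 4908120 = -725948 - 4908120 = -5634068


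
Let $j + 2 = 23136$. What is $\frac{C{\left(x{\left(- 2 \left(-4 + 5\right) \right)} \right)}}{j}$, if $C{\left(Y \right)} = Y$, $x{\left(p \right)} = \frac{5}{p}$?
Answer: $- \frac{5}{46268} \approx -0.00010807$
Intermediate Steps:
$j = 23134$ ($j = -2 + 23136 = 23134$)
$\frac{C{\left(x{\left(- 2 \left(-4 + 5\right) \right)} \right)}}{j} = \frac{5 \frac{1}{\left(-2\right) \left(-4 + 5\right)}}{23134} = \frac{5}{\left(-2\right) 1} \cdot \frac{1}{23134} = \frac{5}{-2} \cdot \frac{1}{23134} = 5 \left(- \frac{1}{2}\right) \frac{1}{23134} = \left(- \frac{5}{2}\right) \frac{1}{23134} = - \frac{5}{46268}$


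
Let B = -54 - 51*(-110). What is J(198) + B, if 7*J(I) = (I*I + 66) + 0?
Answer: 11166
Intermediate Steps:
B = 5556 (B = -54 + 5610 = 5556)
J(I) = 66/7 + I²/7 (J(I) = ((I*I + 66) + 0)/7 = ((I² + 66) + 0)/7 = ((66 + I²) + 0)/7 = (66 + I²)/7 = 66/7 + I²/7)
J(198) + B = (66/7 + (⅐)*198²) + 5556 = (66/7 + (⅐)*39204) + 5556 = (66/7 + 39204/7) + 5556 = 5610 + 5556 = 11166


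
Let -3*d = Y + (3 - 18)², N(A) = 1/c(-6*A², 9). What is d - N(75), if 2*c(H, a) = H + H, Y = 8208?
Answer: -94871249/33750 ≈ -2811.0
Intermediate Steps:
c(H, a) = H (c(H, a) = (H + H)/2 = (2*H)/2 = H)
N(A) = -1/(6*A²) (N(A) = 1/(-6*A²) = -1/(6*A²))
d = -2811 (d = -(8208 + (3 - 18)²)/3 = -(8208 + (-15)²)/3 = -(8208 + 225)/3 = -⅓*8433 = -2811)
d - N(75) = -2811 - (-1)/(6*75²) = -2811 - (-1)/(6*5625) = -2811 - 1*(-1/33750) = -2811 + 1/33750 = -94871249/33750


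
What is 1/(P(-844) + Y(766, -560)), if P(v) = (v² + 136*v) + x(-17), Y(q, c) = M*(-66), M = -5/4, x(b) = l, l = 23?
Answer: 2/1195315 ≈ 1.6732e-6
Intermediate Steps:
x(b) = 23
M = -5/4 (M = -5*¼ = -5/4 ≈ -1.2500)
Y(q, c) = 165/2 (Y(q, c) = -5/4*(-66) = 165/2)
P(v) = 23 + v² + 136*v (P(v) = (v² + 136*v) + 23 = 23 + v² + 136*v)
1/(P(-844) + Y(766, -560)) = 1/((23 + (-844)² + 136*(-844)) + 165/2) = 1/((23 + 712336 - 114784) + 165/2) = 1/(597575 + 165/2) = 1/(1195315/2) = 2/1195315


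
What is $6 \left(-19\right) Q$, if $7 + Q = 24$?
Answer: $-1938$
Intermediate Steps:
$Q = 17$ ($Q = -7 + 24 = 17$)
$6 \left(-19\right) Q = 6 \left(-19\right) 17 = \left(-114\right) 17 = -1938$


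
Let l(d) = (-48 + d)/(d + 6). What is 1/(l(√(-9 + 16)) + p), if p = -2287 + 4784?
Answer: 36059/89672164 - 27*√7/89672164 ≈ 0.00040132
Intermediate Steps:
p = 2497
l(d) = (-48 + d)/(6 + d)
1/(l(√(-9 + 16)) + p) = 1/((-48 + √(-9 + 16))/(6 + √(-9 + 16)) + 2497) = 1/((-48 + √7)/(6 + √7) + 2497) = 1/(2497 + (-48 + √7)/(6 + √7))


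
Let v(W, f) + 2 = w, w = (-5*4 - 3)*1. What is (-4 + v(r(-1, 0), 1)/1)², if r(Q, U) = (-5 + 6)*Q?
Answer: 841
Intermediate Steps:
w = -23 (w = (-20 - 3)*1 = -23*1 = -23)
r(Q, U) = Q (r(Q, U) = 1*Q = Q)
v(W, f) = -25 (v(W, f) = -2 - 23 = -25)
(-4 + v(r(-1, 0), 1)/1)² = (-4 - 25/1)² = (-4 - 25*1)² = (-4 - 25)² = (-29)² = 841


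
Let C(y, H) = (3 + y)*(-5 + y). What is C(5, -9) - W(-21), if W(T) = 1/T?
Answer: 1/21 ≈ 0.047619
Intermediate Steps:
C(y, H) = (-5 + y)*(3 + y)
C(5, -9) - W(-21) = (-15 + 5² - 2*5) - 1/(-21) = (-15 + 25 - 10) - 1*(-1/21) = 0 + 1/21 = 1/21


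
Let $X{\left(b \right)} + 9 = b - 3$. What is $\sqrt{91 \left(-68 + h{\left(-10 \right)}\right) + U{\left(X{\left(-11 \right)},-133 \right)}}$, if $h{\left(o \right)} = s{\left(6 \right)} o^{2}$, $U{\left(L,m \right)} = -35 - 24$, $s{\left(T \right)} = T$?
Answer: $\sqrt{48353} \approx 219.89$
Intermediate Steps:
$X{\left(b \right)} = -12 + b$ ($X{\left(b \right)} = -9 + \left(b - 3\right) = -9 + \left(-3 + b\right) = -12 + b$)
$U{\left(L,m \right)} = -59$
$h{\left(o \right)} = 6 o^{2}$
$\sqrt{91 \left(-68 + h{\left(-10 \right)}\right) + U{\left(X{\left(-11 \right)},-133 \right)}} = \sqrt{91 \left(-68 + 6 \left(-10\right)^{2}\right) - 59} = \sqrt{91 \left(-68 + 6 \cdot 100\right) - 59} = \sqrt{91 \left(-68 + 600\right) - 59} = \sqrt{91 \cdot 532 - 59} = \sqrt{48412 - 59} = \sqrt{48353}$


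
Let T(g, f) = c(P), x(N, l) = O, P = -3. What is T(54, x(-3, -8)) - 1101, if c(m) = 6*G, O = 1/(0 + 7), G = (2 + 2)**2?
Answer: -1005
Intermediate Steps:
G = 16 (G = 4**2 = 16)
O = 1/7 ≈ 0.14286
c(m) = 96 (c(m) = 6*16 = 96)
x(N, l) = 1/7
T(g, f) = 96
T(54, x(-3, -8)) - 1101 = 96 - 1101 = -1005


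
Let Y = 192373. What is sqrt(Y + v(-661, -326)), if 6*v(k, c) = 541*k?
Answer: sqrt(4779822)/6 ≈ 364.38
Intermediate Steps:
v(k, c) = 541*k/6 (v(k, c) = (541*k)/6 = 541*k/6)
sqrt(Y + v(-661, -326)) = sqrt(192373 + (541/6)*(-661)) = sqrt(192373 - 357601/6) = sqrt(796637/6) = sqrt(4779822)/6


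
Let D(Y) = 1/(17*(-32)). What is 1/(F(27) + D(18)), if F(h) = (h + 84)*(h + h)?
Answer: 544/3260735 ≈ 0.00016683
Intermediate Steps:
D(Y) = -1/544 (D(Y) = (1/17)*(-1/32) = -1/544)
F(h) = 2*h*(84 + h) (F(h) = (84 + h)*(2*h) = 2*h*(84 + h))
1/(F(27) + D(18)) = 1/(2*27*(84 + 27) - 1/544) = 1/(2*27*111 - 1/544) = 1/(5994 - 1/544) = 1/(3260735/544) = 544/3260735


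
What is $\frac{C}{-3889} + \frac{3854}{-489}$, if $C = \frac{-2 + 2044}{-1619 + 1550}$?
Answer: $- \frac{344395892}{43739583} \approx -7.8738$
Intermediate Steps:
$C = - \frac{2042}{69}$ ($C = \frac{2042}{-69} = 2042 \left(- \frac{1}{69}\right) = - \frac{2042}{69} \approx -29.594$)
$\frac{C}{-3889} + \frac{3854}{-489} = - \frac{2042}{69 \left(-3889\right)} + \frac{3854}{-489} = \left(- \frac{2042}{69}\right) \left(- \frac{1}{3889}\right) + 3854 \left(- \frac{1}{489}\right) = \frac{2042}{268341} - \frac{3854}{489} = - \frac{344395892}{43739583}$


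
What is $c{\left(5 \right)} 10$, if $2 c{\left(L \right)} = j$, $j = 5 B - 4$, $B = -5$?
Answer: $-145$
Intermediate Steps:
$j = -29$ ($j = 5 \left(-5\right) - 4 = -25 - 4 = -29$)
$c{\left(L \right)} = - \frac{29}{2}$ ($c{\left(L \right)} = \frac{1}{2} \left(-29\right) = - \frac{29}{2}$)
$c{\left(5 \right)} 10 = \left(- \frac{29}{2}\right) 10 = -145$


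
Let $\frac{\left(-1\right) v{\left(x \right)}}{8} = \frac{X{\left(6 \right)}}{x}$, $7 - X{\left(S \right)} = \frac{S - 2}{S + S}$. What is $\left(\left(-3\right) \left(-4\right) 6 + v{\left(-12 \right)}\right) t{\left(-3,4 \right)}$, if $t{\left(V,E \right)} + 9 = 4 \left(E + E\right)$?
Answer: $\frac{15824}{9} \approx 1758.2$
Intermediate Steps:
$X{\left(S \right)} = 7 - \frac{-2 + S}{2 S}$ ($X{\left(S \right)} = 7 - \frac{S - 2}{S + S} = 7 - \frac{-2 + S}{2 S}$)
$t{\left(V,E \right)} = -9 + 8 E$ ($t{\left(V,E \right)} = -9 + 4 \left(E + E\right) = -9 + 4 \cdot 2 E = -9 + 8 E$)
$v{\left(x \right)} = - \frac{160}{3 x}$ ($v{\left(x \right)} = - 8 \frac{\frac{13}{2} + \frac{1}{6}}{x} = - 8 \frac{20}{3 x} = - \frac{160}{3 x}$)
$\left(\left(-3\right) \left(-4\right) 6 + v{\left(-12 \right)}\right) t{\left(-3,4 \right)} = \left(\left(-3\right) \left(-4\right) 6 - \frac{160}{3 \left(-12\right)}\right) \left(-9 + 8 \cdot 4\right) = \left(12 \cdot 6 - - \frac{40}{9}\right) \left(-9 + 32\right) = \left(72 + \frac{40}{9}\right) 23 = \frac{688}{9} \cdot 23 = \frac{15824}{9}$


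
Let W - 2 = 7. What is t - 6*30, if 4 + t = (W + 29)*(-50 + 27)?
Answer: -1058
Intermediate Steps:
W = 9 (W = 2 + 7 = 9)
t = -878 (t = -4 + (9 + 29)*(-50 + 27) = -4 + 38*(-23) = -4 - 874 = -878)
t - 6*30 = -878 - 6*30 = -878 - 180 = -1058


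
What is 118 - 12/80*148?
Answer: 479/5 ≈ 95.800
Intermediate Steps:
118 - 12/80*148 = 118 - 12*1/80*148 = 118 - 3/20*148 = 118 - 111/5 = 479/5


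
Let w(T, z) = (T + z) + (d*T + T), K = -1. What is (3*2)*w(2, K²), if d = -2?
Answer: 6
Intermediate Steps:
w(T, z) = z (w(T, z) = (T + z) + (-2*T + T) = (T + z) - T = z)
(3*2)*w(2, K²) = (3*2)*(-1)² = 6*1 = 6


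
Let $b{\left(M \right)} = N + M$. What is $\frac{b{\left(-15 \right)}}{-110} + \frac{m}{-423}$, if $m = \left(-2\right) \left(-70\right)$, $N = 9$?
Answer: $- \frac{6431}{23265} \approx -0.27642$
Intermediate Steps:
$m = 140$
$b{\left(M \right)} = 9 + M$
$\frac{b{\left(-15 \right)}}{-110} + \frac{m}{-423} = \frac{9 - 15}{-110} + \frac{140}{-423} = \left(-6\right) \left(- \frac{1}{110}\right) + 140 \left(- \frac{1}{423}\right) = \frac{3}{55} - \frac{140}{423} = - \frac{6431}{23265}$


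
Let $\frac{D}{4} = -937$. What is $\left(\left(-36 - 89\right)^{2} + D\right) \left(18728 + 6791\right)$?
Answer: $303089163$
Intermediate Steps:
$D = -3748$ ($D = 4 \left(-937\right) = -3748$)
$\left(\left(-36 - 89\right)^{2} + D\right) \left(18728 + 6791\right) = \left(\left(-36 - 89\right)^{2} - 3748\right) \left(18728 + 6791\right) = \left(\left(-125\right)^{2} - 3748\right) 25519 = \left(15625 - 3748\right) 25519 = 11877 \cdot 25519 = 303089163$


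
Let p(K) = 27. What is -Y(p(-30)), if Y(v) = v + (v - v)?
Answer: -27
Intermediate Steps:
Y(v) = v (Y(v) = v + 0 = v)
-Y(p(-30)) = -1*27 = -27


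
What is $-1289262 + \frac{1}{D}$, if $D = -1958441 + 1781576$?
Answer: $- \frac{228025323631}{176865} \approx -1.2893 \cdot 10^{6}$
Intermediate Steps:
$D = -176865$
$-1289262 + \frac{1}{D} = -1289262 + \frac{1}{-176865} = -1289262 - \frac{1}{176865} = - \frac{228025323631}{176865}$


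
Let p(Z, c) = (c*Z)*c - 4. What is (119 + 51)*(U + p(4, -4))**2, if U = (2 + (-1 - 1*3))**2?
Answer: 696320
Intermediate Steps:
p(Z, c) = -4 + Z*c**2 (p(Z, c) = (Z*c)*c - 4 = Z*c**2 - 4 = -4 + Z*c**2)
U = 4 (U = (2 + (-1 - 3))**2 = (2 - 4)**2 = (-2)**2 = 4)
(119 + 51)*(U + p(4, -4))**2 = (119 + 51)*(4 + (-4 + 4*(-4)**2))**2 = 170*(4 + (-4 + 4*16))**2 = 170*(4 + (-4 + 64))**2 = 170*(4 + 60)**2 = 170*64**2 = 170*4096 = 696320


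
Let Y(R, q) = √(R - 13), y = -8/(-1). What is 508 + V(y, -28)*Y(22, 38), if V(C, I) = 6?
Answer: 526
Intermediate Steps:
y = 8 (y = -8*(-1) = 8)
Y(R, q) = √(-13 + R)
508 + V(y, -28)*Y(22, 38) = 508 + 6*√(-13 + 22) = 508 + 6*√9 = 508 + 6*3 = 508 + 18 = 526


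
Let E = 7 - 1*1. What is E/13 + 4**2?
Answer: 214/13 ≈ 16.462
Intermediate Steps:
E = 6 (E = 7 - 1 = 6)
E/13 + 4**2 = 6/13 + 4**2 = 6*(1/13) + 16 = 6/13 + 16 = 214/13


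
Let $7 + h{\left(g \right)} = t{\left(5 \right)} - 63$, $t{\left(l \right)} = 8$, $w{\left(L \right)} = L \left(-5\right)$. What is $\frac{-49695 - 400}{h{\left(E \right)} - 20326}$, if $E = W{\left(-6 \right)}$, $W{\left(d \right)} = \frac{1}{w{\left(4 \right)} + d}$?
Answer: $\frac{50095}{20388} \approx 2.4571$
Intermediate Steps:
$w{\left(L \right)} = - 5 L$
$W{\left(d \right)} = \frac{1}{-20 + d}$ ($W{\left(d \right)} = \frac{1}{\left(-5\right) 4 + d} = \frac{1}{-20 + d}$)
$E = - \frac{1}{26}$ ($E = \frac{1}{-20 - 6} = \frac{1}{-26} = - \frac{1}{26} \approx -0.038462$)
$h{\left(g \right)} = -62$ ($h{\left(g \right)} = -7 + \left(8 - 63\right) = -7 - 55 = -62$)
$\frac{-49695 - 400}{h{\left(E \right)} - 20326} = \frac{-49695 - 400}{-62 - 20326} = - \frac{50095}{-20388} = \left(-50095\right) \left(- \frac{1}{20388}\right) = \frac{50095}{20388}$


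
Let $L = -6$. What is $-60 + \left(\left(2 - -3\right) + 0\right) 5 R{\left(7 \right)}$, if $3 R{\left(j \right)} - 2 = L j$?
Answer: $- \frac{1180}{3} \approx -393.33$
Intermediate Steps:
$R{\left(j \right)} = \frac{2}{3} - 2 j$ ($R{\left(j \right)} = \frac{2}{3} + \frac{\left(-6\right) j}{3} = \frac{2}{3} - 2 j$)
$-60 + \left(\left(2 - -3\right) + 0\right) 5 R{\left(7 \right)} = -60 + \left(\left(2 - -3\right) + 0\right) 5 \left(\frac{2}{3} - 14\right) = -60 + \left(\left(2 + 3\right) + 0\right) 5 \left(\frac{2}{3} - 14\right) = -60 + \left(5 + 0\right) 5 \left(- \frac{40}{3}\right) = -60 + 5 \cdot 5 \left(- \frac{40}{3}\right) = -60 + 25 \left(- \frac{40}{3}\right) = -60 - \frac{1000}{3} = - \frac{1180}{3}$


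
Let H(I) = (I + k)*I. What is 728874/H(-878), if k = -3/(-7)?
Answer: 2551059/2696777 ≈ 0.94597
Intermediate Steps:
k = 3/7 (k = -3*(-1/7) = 3/7 ≈ 0.42857)
H(I) = I*(3/7 + I) (H(I) = (I + 3/7)*I = (3/7 + I)*I = I*(3/7 + I))
728874/H(-878) = 728874/(((1/7)*(-878)*(3 + 7*(-878)))) = 728874/(((1/7)*(-878)*(3 - 6146))) = 728874/(((1/7)*(-878)*(-6143))) = 728874/(5393554/7) = 728874*(7/5393554) = 2551059/2696777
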